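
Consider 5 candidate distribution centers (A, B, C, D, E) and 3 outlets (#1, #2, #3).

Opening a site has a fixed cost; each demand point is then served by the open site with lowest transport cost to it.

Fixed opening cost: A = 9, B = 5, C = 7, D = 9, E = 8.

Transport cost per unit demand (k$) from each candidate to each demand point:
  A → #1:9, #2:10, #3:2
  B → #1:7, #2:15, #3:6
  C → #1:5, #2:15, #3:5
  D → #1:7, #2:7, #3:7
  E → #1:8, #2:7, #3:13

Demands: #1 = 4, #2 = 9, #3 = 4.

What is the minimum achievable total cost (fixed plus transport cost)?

Open {A, C, E}: assign each demand point to its cheapest open site.
  #1→C 4×5=20, #2→E 9×7=63, #3→A 4×2=8
  transport cost 91, fixed 24 → total 115.
Compare {A, C, D}: transport cost 91 + fixed 25 = 116.
Compare {A, D}: transport cost 99 + fixed 18 = 117.
Compare {C, E}: transport cost 103 + fixed 15 = 118.
All other subsets cost ≥ 116. Minimum total cost: 115.

115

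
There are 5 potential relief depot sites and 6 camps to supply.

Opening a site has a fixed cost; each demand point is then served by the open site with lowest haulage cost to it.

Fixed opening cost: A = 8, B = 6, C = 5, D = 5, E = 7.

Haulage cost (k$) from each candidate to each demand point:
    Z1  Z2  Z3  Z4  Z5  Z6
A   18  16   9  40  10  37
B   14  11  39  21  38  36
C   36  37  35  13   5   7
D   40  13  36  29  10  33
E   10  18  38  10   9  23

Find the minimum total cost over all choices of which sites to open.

Open {A, C, E}: assign each demand point to its cheapest open site.
  Z1→E 10, Z2→A 16, Z3→A 9, Z4→E 10, Z5→C 5, Z6→C 7
  haulage cost 57, fixed 20 → total 77.
Compare {A, B, C}: haulage cost 59 + fixed 19 = 78.
Compare {A, B, C, E}: haulage cost 52 + fixed 26 = 78.
Compare {A, C, D, E}: haulage cost 54 + fixed 25 = 79.
All other subsets cost ≥ 78. Minimum total cost: 77.

77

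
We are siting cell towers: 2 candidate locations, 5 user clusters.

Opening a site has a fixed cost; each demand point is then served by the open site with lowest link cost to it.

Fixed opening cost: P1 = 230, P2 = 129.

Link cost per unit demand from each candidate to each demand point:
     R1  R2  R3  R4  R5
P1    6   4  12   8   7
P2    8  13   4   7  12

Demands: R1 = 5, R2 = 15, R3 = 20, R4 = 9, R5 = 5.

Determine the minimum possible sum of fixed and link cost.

567

Open {P2}: assign each demand point to its cheapest open site.
  R1→P2 5×8=40, R2→P2 15×13=195, R3→P2 20×4=80, R4→P2 9×7=63, R5→P2 5×12=60
  link cost 438, fixed 129 → total 567.
Compare {P1, P2}: link cost 268 + fixed 359 = 627.
Compare {P1}: link cost 437 + fixed 230 = 667.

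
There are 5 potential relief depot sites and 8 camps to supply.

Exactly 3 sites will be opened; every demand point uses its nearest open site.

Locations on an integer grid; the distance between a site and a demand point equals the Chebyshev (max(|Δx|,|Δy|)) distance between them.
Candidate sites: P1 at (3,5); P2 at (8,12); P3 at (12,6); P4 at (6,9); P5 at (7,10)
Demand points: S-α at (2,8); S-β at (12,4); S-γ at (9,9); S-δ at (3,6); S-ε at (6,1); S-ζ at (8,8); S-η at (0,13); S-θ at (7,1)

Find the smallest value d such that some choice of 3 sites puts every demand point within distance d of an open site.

6

Open {P1, P2, P4}.
  Farthest demand point is S-β at distance 6 (to P4); all others are ≤ 6.
With {P1, P3, P4} the worst case is 6.
With {P1, P4, P5} the worst case is 6.
No size-3 selection achieves below 6.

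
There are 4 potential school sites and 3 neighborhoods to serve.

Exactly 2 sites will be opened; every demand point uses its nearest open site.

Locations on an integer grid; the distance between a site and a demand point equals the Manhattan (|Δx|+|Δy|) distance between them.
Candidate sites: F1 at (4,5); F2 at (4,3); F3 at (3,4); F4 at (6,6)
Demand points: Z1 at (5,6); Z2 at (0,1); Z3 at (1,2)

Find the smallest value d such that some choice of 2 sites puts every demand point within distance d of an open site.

Open {F1, F2}.
  Farthest demand point is Z2 at distance 6 (to F2); all others are ≤ 6.
With {F1, F3} the worst case is 6.
With {F2, F3} the worst case is 6.
No size-2 selection achieves below 6.

6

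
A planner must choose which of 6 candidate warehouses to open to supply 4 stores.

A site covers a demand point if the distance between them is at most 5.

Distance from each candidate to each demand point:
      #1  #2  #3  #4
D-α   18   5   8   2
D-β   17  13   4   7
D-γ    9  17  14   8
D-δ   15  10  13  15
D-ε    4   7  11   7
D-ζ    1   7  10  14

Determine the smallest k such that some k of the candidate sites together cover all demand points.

Coverage sets (demand points within 5 of each site):
  D-α: {#2, #4}
  D-β: {#3}
  D-γ: {}
  D-δ: {}
  D-ε: {#1}
  D-ζ: {#1}
No 2 sites suffice: every size-2 union leaves at least one demand point uncovered.
But {D-α, D-β, D-ε} covers everything, so the minimum is 3.

3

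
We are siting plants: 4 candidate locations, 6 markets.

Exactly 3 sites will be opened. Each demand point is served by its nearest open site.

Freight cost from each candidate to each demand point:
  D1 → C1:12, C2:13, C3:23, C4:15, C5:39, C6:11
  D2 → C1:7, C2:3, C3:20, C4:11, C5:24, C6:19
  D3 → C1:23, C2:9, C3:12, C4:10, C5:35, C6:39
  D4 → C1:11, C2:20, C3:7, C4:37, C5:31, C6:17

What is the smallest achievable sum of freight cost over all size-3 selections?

63

Open {D1, D2, D4}.
  C1→D2 7, C2→D2 3, C3→D4 7, C4→D2 11, C5→D2 24, C6→D1 11  ⇒ total 63.
Compare {D1, D2, D3}: total 67.
Compare {D2, D3, D4}: total 68.
No size-3 selection does better; minimum is 63.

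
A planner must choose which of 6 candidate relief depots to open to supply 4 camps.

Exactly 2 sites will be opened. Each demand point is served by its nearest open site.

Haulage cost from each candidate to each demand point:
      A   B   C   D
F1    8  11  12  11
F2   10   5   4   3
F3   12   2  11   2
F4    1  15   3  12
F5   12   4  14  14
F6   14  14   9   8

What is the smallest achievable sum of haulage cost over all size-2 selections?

Open {F3, F4}.
  A→F4 1, B→F3 2, C→F4 3, D→F3 2  ⇒ total 8.
Compare {F2, F4}: total 12.
Compare {F2, F3}: total 18.
No size-2 selection does better; minimum is 8.

8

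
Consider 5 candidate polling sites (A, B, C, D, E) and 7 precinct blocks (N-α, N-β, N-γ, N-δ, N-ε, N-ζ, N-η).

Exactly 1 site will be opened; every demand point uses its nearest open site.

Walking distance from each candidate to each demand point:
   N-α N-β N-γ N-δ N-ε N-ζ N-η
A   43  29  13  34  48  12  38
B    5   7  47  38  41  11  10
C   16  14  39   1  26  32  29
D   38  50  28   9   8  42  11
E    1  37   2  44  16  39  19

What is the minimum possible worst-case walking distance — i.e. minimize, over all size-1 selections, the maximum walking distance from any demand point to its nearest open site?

Open {C}.
  Farthest demand point is N-γ at walking distance 39 (to C); all others are ≤ 39.
With {E} the worst case is 44.
With {B} the worst case is 47.
No size-1 selection achieves below 39.

39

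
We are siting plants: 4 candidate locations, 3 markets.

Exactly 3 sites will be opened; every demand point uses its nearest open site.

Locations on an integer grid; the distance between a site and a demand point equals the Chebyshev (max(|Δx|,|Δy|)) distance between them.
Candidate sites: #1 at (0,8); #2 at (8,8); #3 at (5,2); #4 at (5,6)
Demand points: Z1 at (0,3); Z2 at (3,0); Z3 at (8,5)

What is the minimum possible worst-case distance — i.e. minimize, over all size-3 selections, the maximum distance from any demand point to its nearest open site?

5

Open {#1, #2, #3}.
  Farthest demand point is Z1 at distance 5 (to #1); all others are ≤ 5.
With {#1, #3, #4} the worst case is 5.
With {#2, #3, #4} the worst case is 5.
No size-3 selection achieves below 5.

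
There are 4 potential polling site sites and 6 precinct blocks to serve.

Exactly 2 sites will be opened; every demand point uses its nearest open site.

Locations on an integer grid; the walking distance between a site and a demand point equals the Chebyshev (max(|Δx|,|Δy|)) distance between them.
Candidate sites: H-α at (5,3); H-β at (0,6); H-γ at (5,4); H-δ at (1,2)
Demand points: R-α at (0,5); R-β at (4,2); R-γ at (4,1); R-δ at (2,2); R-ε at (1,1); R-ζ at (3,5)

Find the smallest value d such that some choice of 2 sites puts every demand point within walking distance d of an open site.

3

Open {H-α, H-δ}.
  Farthest demand point is R-α at walking distance 3 (to H-δ); all others are ≤ 3.
With {H-β, H-δ} the worst case is 3.
With {H-γ, H-δ} the worst case is 3.
No size-2 selection achieves below 3.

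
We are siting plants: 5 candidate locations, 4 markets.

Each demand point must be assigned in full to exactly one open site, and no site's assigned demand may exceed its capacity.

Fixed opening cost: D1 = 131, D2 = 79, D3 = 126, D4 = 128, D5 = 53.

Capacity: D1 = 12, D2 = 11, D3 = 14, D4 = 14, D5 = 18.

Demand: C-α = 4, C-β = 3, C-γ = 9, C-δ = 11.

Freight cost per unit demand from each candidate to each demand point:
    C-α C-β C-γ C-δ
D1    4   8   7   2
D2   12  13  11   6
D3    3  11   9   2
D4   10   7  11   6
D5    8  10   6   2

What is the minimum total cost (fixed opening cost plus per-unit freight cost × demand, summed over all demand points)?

314

Open {D2, D5}; cheapest assignment that respects the capacities:
  D2 (cap 11, load 11): C-δ — cost 11×6 = 66
  D5 (cap 18, load 16): C-α, C-β, C-γ — cost 4×8 + 3×10 + 9×6 = 116
  Shipping 182, fixed 132 → total 314.
  Any other capacity-feasible assignment to {D2, D5} ships for at least 182.
Compare {D3, D5}: its best feasible assignment gives total 317.
Compare {D1, D5}: its best feasible assignment gives total 322.
Every other set of open sites that can feasibly serve all demand totals ≥ 317 even under its best assignment. Minimum: 314.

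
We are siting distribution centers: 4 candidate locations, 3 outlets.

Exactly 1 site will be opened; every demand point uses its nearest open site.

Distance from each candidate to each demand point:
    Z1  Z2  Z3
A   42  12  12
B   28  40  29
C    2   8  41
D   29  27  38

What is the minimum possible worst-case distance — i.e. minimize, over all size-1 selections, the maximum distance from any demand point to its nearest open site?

38

Open {D}.
  Farthest demand point is Z3 at distance 38 (to D); all others are ≤ 38.
With {B} the worst case is 40.
With {C} the worst case is 41.
No size-1 selection achieves below 38.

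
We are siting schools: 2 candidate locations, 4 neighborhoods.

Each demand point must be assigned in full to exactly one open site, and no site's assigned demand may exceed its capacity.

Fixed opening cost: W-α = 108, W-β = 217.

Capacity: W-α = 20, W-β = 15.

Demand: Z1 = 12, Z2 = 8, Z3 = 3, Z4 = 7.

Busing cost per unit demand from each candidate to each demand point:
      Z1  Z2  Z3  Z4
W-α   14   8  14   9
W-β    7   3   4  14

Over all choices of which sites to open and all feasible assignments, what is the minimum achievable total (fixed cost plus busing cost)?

548

Open {W-α, W-β}; cheapest assignment that respects the capacities:
  W-α (cap 20, load 15): Z2, Z4 — cost 8×8 + 7×9 = 127
  W-β (cap 15, load 15): Z1, Z3 — cost 12×7 + 3×4 = 96
  Shipping 223, fixed 325 → total 548.
  Any other capacity-feasible assignment to {W-α, W-β} ships for at least 223.
Total demand is 30 and no other set of sites has combined capacity ≥ 30, so {W-α, W-β} is the only feasible choice of open sites. Minimum: 548.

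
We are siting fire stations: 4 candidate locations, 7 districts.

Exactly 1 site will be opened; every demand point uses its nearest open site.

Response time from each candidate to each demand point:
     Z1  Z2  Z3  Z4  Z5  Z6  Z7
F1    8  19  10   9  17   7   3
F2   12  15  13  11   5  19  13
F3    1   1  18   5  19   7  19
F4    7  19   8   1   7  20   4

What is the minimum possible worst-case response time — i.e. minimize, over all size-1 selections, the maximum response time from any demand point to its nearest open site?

Open {F1}.
  Farthest demand point is Z2 at response time 19 (to F1); all others are ≤ 19.
With {F2} the worst case is 19.
With {F3} the worst case is 19.
No size-1 selection achieves below 19.

19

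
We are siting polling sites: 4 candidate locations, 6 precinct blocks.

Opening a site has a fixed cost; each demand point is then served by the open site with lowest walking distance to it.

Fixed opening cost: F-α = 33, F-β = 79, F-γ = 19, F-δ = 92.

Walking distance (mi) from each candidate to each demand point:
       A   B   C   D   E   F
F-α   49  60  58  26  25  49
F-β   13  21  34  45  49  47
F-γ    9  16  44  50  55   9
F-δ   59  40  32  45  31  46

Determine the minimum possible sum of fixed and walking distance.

Open {F-α, F-γ}: assign each demand point to its cheapest open site.
  A→F-γ 9, B→F-γ 16, C→F-γ 44, D→F-α 26, E→F-α 25, F→F-γ 9
  walking distance 129, fixed 52 → total 181.
Compare {F-γ}: walking distance 183 + fixed 19 = 202.
Compare {F-α, F-β, F-γ}: walking distance 119 + fixed 131 = 250.
Compare {F-γ, F-δ}: walking distance 142 + fixed 111 = 253.
All other subsets cost ≥ 202. Minimum total cost: 181.

181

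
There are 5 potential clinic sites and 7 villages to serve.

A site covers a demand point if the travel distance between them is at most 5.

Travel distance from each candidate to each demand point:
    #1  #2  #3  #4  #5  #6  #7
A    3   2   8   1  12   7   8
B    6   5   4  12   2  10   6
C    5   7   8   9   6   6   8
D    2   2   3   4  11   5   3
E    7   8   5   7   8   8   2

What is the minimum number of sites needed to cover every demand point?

Coverage sets (demand points within 5 of each site):
  A: {#1, #2, #4}
  B: {#2, #3, #5}
  C: {#1}
  D: {#1, #2, #3, #4, #6, #7}
  E: {#3, #7}
No single site covers all 7 demand points.
But {B, D} covers everything, so the minimum is 2.

2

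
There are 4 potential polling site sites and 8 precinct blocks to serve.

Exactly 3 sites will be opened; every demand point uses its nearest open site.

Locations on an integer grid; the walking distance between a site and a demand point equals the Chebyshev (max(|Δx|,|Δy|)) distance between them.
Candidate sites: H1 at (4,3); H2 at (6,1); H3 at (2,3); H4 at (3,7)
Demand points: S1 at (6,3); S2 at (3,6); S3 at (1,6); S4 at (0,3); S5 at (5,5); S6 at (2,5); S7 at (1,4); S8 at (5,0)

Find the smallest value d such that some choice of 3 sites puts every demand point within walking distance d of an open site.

2

Open {H2, H3, H4}.
  Farthest demand point is S1 at walking distance 2 (to H2); all others are ≤ 2.
With {H1, H2, H3} the worst case is 3.
With {H1, H3, H4} the worst case is 3.
No size-3 selection achieves below 2.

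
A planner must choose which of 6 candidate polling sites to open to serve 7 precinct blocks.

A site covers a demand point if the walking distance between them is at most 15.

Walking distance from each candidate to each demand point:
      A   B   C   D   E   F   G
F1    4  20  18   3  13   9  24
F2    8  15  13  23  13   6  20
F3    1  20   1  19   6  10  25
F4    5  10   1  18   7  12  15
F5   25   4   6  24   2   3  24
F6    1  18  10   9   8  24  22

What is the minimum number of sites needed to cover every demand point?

Coverage sets (demand points within 15 of each site):
  F1: {A, D, E, F}
  F2: {A, B, C, E, F}
  F3: {A, C, E, F}
  F4: {A, B, C, E, F, G}
  F5: {B, C, E, F}
  F6: {A, C, D, E}
No single site covers all 7 demand points.
But {F1, F4} covers everything, so the minimum is 2.

2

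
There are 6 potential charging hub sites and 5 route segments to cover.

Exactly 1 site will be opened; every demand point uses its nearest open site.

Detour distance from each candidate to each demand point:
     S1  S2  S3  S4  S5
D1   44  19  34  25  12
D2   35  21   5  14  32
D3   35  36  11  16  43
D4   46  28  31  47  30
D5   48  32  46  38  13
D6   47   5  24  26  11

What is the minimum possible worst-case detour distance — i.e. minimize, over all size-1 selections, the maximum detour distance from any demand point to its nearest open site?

35

Open {D2}.
  Farthest demand point is S1 at detour distance 35 (to D2); all others are ≤ 35.
With {D3} the worst case is 43.
With {D1} the worst case is 44.
No size-1 selection achieves below 35.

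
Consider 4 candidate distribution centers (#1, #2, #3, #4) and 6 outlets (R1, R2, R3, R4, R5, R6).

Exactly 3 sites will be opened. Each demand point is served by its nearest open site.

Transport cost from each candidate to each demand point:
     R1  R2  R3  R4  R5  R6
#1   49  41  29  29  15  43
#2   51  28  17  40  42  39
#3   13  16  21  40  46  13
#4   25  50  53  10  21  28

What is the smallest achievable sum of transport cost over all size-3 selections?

Open {#1, #3, #4}.
  R1→#3 13, R2→#3 16, R3→#3 21, R4→#4 10, R5→#1 15, R6→#3 13  ⇒ total 88.
Compare {#2, #3, #4}: total 90.
Compare {#1, #2, #3}: total 103.
No size-3 selection does better; minimum is 88.

88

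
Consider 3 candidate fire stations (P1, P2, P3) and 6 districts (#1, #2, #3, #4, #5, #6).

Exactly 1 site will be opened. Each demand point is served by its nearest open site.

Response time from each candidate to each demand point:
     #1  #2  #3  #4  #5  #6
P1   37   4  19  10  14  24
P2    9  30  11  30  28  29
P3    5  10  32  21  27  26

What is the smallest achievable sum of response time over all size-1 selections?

108

Open {P1}.
  #1→P1 37, #2→P1 4, #3→P1 19, #4→P1 10, #5→P1 14, #6→P1 24  ⇒ total 108.
Compare {P3}: total 121.
Compare {P2}: total 137.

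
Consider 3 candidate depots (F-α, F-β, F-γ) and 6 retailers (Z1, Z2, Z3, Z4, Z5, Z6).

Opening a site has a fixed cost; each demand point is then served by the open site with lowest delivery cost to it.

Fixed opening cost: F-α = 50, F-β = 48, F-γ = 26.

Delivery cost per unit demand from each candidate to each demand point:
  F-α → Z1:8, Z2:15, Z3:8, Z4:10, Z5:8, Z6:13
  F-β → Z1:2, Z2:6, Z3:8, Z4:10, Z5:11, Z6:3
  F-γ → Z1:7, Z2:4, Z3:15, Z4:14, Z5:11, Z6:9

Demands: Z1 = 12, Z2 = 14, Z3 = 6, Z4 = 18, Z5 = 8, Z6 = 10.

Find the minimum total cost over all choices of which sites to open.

Open {F-β, F-γ}: assign each demand point to its cheapest open site.
  Z1→F-β 12×2=24, Z2→F-γ 14×4=56, Z3→F-β 6×8=48, Z4→F-β 18×10=180, Z5→F-β 8×11=88, Z6→F-β 10×3=30
  delivery cost 426, fixed 74 → total 500.
Compare {F-β}: delivery cost 454 + fixed 48 = 502.
Compare {F-α, F-β, F-γ}: delivery cost 402 + fixed 124 = 526.
Compare {F-α, F-β}: delivery cost 430 + fixed 98 = 528.
All other subsets cost ≥ 502. Minimum total cost: 500.

500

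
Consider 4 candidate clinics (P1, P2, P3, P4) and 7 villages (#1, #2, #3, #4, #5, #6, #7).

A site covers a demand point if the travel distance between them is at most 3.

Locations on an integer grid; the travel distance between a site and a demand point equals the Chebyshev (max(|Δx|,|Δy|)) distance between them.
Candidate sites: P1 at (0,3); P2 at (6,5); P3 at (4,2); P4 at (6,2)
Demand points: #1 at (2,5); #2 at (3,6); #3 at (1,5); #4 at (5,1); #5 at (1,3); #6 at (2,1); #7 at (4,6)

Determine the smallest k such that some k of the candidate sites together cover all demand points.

2

Coverage sets (demand points within 3 of each site):
  P1: {#1, #2, #3, #5, #6}
  P2: {#2, #7}
  P3: {#1, #3, #4, #5, #6}
  P4: {#4}
No single site covers all 7 demand points.
But {P2, P3} covers everything, so the minimum is 2.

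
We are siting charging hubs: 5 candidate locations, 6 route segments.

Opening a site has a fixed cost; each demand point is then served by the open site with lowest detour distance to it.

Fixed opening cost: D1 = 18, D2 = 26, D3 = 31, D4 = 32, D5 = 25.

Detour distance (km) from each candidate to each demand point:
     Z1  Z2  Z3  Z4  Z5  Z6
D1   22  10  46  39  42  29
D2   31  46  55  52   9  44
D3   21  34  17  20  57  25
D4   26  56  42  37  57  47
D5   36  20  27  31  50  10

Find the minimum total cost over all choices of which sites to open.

Open {D1, D2, D3}: assign each demand point to its cheapest open site.
  Z1→D3 21, Z2→D1 10, Z3→D3 17, Z4→D3 20, Z5→D2 9, Z6→D3 25
  detour distance 102, fixed 75 → total 177.
Compare {D1, D2, D5}: detour distance 109 + fixed 69 = 178.
Compare {D2, D5}: detour distance 128 + fixed 51 = 179.
Compare {D2, D3, D5}: detour distance 97 + fixed 82 = 179.
All other subsets cost ≥ 178. Minimum total cost: 177.

177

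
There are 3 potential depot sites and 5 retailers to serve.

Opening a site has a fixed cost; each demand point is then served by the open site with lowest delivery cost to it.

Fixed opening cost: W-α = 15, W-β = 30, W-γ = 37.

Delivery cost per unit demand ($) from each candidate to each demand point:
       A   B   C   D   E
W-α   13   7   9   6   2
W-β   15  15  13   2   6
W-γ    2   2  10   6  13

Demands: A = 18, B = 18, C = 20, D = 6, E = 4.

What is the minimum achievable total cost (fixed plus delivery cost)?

Open {W-α, W-γ}: assign each demand point to its cheapest open site.
  A→W-γ 18×2=36, B→W-γ 18×2=36, C→W-α 20×9=180, D→W-α 6×6=36, E→W-α 4×2=8
  delivery cost 296, fixed 52 → total 348.
Compare {W-α, W-β, W-γ}: delivery cost 272 + fixed 82 = 354.
Compare {W-β, W-γ}: delivery cost 308 + fixed 67 = 375.
Compare {W-γ}: delivery cost 360 + fixed 37 = 397.
All other subsets cost ≥ 354. Minimum total cost: 348.

348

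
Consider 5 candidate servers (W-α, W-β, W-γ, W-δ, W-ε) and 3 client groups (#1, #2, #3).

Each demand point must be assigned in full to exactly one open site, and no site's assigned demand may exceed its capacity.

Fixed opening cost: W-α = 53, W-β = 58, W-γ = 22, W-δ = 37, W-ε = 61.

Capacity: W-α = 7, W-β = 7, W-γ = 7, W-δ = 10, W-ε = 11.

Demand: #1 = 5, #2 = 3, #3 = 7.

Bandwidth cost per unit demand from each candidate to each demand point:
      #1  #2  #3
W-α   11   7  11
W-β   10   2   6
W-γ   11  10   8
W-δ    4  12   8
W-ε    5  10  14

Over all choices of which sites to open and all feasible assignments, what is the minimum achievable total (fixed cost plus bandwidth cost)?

Open {W-γ, W-δ}; cheapest assignment that respects the capacities:
  W-γ (cap 7, load 7): #3 — cost 7×8 = 56
  W-δ (cap 10, load 8): #1, #2 — cost 5×4 + 3×12 = 56
  Shipping 112, fixed 59 → total 171.
  Any other capacity-feasible assignment to {W-γ, W-δ} ships for at least 112.
Compare {W-β, W-δ}: its best feasible assignment gives total 193.
Compare {W-γ, W-ε}: its best feasible assignment gives total 194.
Every other set of open sites that can feasibly serve all demand totals ≥ 193 even under its best assignment. Minimum: 171.

171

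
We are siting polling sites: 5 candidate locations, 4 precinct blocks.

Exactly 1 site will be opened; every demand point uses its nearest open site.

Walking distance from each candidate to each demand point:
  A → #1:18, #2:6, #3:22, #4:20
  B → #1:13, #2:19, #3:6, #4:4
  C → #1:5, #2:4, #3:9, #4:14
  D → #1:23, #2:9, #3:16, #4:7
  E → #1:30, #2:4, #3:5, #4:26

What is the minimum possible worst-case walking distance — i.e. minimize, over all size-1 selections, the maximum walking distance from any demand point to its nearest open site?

14

Open {C}.
  Farthest demand point is #4 at walking distance 14 (to C); all others are ≤ 14.
With {B} the worst case is 19.
With {A} the worst case is 22.
No size-1 selection achieves below 14.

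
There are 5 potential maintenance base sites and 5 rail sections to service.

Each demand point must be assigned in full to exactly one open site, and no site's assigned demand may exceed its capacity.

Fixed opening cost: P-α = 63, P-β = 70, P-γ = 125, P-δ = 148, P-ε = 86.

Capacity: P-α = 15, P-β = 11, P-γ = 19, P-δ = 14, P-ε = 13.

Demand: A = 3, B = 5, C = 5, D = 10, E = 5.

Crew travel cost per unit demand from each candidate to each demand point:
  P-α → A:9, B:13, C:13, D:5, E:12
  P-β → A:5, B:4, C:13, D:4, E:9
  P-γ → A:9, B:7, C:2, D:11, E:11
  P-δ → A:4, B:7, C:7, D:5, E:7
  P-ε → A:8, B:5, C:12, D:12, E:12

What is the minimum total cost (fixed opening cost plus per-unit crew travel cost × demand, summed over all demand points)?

362

Open {P-β, P-γ}; cheapest assignment that respects the capacities:
  P-β (cap 11, load 10): D — cost 10×4 = 40
  P-γ (cap 19, load 18): A, B, C, E — cost 3×9 + 5×7 + 5×2 + 5×11 = 127
  Shipping 167, fixed 195 → total 362.
  Any other capacity-feasible assignment to {P-β, P-γ} ships for at least 167.
Compare {P-α, P-γ}: its best feasible assignment gives total 365.
Compare {P-α, P-ε}: its best feasible assignment gives total 368.
Every other set of open sites that can feasibly serve all demand totals ≥ 365 even under its best assignment. Minimum: 362.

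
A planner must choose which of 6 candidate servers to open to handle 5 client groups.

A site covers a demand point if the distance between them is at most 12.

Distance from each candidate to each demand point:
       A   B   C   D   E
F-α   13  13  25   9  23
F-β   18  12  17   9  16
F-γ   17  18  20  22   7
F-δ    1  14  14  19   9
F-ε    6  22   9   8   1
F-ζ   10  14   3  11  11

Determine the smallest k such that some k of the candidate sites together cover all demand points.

2

Coverage sets (demand points within 12 of each site):
  F-α: {D}
  F-β: {B, D}
  F-γ: {E}
  F-δ: {A, E}
  F-ε: {A, C, D, E}
  F-ζ: {A, C, D, E}
No single site covers all 5 demand points.
But {F-β, F-ε} covers everything, so the minimum is 2.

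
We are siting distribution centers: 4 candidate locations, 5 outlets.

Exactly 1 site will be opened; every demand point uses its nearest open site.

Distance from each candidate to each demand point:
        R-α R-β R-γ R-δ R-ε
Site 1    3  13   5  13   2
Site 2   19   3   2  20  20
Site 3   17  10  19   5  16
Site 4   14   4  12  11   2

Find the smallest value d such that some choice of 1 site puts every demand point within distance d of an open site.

Open {Site 1}.
  Farthest demand point is R-β at distance 13 (to Site 1); all others are ≤ 13.
With {Site 4} the worst case is 14.
With {Site 3} the worst case is 19.
No size-1 selection achieves below 13.

13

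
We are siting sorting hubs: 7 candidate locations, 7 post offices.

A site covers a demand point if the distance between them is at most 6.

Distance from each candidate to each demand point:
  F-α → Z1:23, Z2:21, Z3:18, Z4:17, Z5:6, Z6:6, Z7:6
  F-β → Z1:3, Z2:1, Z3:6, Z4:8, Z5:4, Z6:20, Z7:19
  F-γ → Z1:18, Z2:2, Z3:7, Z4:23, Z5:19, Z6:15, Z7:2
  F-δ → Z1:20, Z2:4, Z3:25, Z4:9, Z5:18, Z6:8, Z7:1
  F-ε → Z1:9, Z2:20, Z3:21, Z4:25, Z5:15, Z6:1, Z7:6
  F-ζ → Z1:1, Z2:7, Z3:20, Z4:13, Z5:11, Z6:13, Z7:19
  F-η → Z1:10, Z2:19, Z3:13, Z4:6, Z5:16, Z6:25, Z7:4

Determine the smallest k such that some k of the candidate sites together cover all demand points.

3

Coverage sets (demand points within 6 of each site):
  F-α: {Z5, Z6, Z7}
  F-β: {Z1, Z2, Z3, Z5}
  F-γ: {Z2, Z7}
  F-δ: {Z2, Z7}
  F-ε: {Z6, Z7}
  F-ζ: {Z1}
  F-η: {Z4, Z7}
No 2 sites suffice: every size-2 union leaves at least one demand point uncovered.
But {F-α, F-β, F-η} covers everything, so the minimum is 3.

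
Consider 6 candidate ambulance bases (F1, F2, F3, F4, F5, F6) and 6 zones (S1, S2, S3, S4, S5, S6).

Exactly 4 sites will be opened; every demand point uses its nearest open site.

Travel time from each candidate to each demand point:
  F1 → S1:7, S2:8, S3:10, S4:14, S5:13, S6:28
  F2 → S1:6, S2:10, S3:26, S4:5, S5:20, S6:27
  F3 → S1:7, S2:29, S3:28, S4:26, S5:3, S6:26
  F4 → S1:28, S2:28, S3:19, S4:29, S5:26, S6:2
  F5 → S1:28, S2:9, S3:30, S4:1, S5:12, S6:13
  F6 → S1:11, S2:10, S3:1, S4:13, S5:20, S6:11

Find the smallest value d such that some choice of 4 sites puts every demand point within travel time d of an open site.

9

Open {F3, F4, F5, F6}.
  Farthest demand point is S2 at travel time 9 (to F5); all others are ≤ 9.
With {F1, F2, F3, F4} the worst case is 10.
With {F1, F3, F4, F5} the worst case is 10.
No size-4 selection achieves below 9.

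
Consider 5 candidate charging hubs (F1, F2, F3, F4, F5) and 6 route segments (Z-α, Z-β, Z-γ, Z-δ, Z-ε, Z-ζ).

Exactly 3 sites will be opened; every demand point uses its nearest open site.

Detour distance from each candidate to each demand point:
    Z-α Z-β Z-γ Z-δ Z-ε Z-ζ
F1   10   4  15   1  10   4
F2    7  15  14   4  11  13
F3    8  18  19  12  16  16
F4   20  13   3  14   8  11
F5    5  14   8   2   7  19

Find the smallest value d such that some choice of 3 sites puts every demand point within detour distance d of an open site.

Open {F1, F4, F5}.
  Farthest demand point is Z-ε at detour distance 7 (to F5); all others are ≤ 7.
With {F1, F2, F4} the worst case is 8.
With {F1, F2, F5} the worst case is 8.
No size-3 selection achieves below 7.

7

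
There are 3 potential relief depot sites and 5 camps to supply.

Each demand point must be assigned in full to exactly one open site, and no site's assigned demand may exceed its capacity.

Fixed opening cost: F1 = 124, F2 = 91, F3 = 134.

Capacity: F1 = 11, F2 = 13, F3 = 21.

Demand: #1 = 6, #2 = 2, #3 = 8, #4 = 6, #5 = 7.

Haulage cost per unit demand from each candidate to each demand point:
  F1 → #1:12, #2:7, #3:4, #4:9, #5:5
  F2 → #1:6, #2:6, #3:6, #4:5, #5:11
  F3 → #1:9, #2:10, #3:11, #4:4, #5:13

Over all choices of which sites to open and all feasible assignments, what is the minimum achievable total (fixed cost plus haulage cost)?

Open {F2, F3}; cheapest assignment that respects the capacities:
  F2 (cap 13, load 10): #2, #3 — cost 2×6 + 8×6 = 60
  F3 (cap 21, load 19): #1, #4, #5 — cost 6×9 + 6×4 + 7×13 = 169
  Shipping 229, fixed 225 → total 454.
  Any other capacity-feasible assignment to {F2, F3} ships for at least 229.
Compare {F1, F3}: its best feasible assignment gives total 473.
Compare {F1, F2, F3}: its best feasible assignment gives total 522.
Every other set of open sites that can feasibly serve all demand totals ≥ 473 even under its best assignment. Minimum: 454.

454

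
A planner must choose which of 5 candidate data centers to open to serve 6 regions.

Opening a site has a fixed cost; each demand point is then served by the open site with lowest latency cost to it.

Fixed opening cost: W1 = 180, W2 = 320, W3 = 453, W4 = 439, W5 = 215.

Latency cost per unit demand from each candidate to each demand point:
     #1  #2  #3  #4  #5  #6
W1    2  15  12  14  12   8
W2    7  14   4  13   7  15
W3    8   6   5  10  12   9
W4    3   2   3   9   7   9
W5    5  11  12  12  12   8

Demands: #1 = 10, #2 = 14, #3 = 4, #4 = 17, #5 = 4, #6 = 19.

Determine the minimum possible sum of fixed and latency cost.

Open {W4}: assign each demand point to its cheapest open site.
  #1→W4 10×3=30, #2→W4 14×2=28, #3→W4 4×3=12, #4→W4 17×9=153, #5→W4 4×7=28, #6→W4 19×9=171
  latency cost 422, fixed 439 → total 861.
Compare {W5}: latency cost 656 + fixed 215 = 871.
Compare {W1}: latency cost 716 + fixed 180 = 896.
Compare {W1, W4}: latency cost 393 + fixed 619 = 1012.
All other subsets cost ≥ 871. Minimum total cost: 861.

861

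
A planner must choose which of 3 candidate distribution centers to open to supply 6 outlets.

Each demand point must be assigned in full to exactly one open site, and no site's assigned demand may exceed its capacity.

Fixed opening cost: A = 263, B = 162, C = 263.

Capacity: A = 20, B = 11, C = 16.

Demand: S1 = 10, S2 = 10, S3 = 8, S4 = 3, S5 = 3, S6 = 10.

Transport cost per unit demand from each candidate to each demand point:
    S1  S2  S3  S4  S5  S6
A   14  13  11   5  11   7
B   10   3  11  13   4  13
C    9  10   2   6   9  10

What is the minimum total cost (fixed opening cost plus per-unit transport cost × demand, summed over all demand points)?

Open {A, B, C}; cheapest assignment that respects the capacities:
  A (cap 20, load 20): S1, S6 — cost 10×14 + 10×7 = 210
  B (cap 11, load 10): S2 — cost 10×3 = 30
  C (cap 16, load 14): S3, S4, S5 — cost 8×2 + 3×6 + 3×9 = 61
  Shipping 301, fixed 688 → total 989.
  Any other capacity-feasible assignment to {A, B, C} ships for at least 301.
Total demand is 44 and no other set of sites has combined capacity ≥ 44, so {A, B, C} is the only feasible choice of open sites. Minimum: 989.

989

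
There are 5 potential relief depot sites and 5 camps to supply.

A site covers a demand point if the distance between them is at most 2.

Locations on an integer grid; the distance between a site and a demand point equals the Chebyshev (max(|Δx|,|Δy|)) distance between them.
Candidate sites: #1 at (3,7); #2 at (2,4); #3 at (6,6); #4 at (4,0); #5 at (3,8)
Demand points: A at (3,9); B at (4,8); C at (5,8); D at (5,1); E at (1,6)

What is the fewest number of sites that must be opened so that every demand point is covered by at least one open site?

Coverage sets (demand points within 2 of each site):
  #1: {A, B, C, E}
  #2: {E}
  #3: {B, C}
  #4: {D}
  #5: {A, B, C, E}
No single site covers all 5 demand points.
But {#1, #4} covers everything, so the minimum is 2.

2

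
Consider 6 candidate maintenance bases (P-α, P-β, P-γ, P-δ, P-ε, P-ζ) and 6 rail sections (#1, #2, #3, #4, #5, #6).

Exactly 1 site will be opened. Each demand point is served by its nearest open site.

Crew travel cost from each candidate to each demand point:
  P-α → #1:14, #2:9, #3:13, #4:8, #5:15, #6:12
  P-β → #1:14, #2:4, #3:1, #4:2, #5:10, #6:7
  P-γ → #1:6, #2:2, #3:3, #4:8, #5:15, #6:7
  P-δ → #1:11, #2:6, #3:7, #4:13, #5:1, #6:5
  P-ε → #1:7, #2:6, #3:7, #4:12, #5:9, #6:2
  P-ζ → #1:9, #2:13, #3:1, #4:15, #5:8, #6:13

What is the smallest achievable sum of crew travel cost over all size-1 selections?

Open {P-β}.
  #1→P-β 14, #2→P-β 4, #3→P-β 1, #4→P-β 2, #5→P-β 10, #6→P-β 7  ⇒ total 38.
Compare {P-γ}: total 41.
Compare {P-δ}: total 43.
No size-1 selection does better; minimum is 38.

38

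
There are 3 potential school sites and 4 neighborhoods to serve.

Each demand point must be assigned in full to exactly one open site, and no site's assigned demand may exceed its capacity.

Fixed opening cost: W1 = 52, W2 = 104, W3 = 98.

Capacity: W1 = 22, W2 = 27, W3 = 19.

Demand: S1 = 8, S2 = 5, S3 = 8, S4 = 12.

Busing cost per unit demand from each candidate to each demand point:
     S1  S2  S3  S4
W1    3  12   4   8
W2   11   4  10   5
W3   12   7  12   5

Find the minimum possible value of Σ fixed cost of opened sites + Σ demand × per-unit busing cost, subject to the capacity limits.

292

Open {W1, W2}; cheapest assignment that respects the capacities:
  W1 (cap 22, load 16): S1, S3 — cost 8×3 + 8×4 = 56
  W2 (cap 27, load 17): S2, S4 — cost 5×4 + 12×5 = 80
  Shipping 136, fixed 156 → total 292.
  Any other capacity-feasible assignment to {W1, W2} ships for at least 136.
Compare {W1, W3}: its best feasible assignment gives total 301.
Compare {W1, W2, W3}: its best feasible assignment gives total 390.
Every other set of open sites that can feasibly serve all demand totals ≥ 301 even under its best assignment. Minimum: 292.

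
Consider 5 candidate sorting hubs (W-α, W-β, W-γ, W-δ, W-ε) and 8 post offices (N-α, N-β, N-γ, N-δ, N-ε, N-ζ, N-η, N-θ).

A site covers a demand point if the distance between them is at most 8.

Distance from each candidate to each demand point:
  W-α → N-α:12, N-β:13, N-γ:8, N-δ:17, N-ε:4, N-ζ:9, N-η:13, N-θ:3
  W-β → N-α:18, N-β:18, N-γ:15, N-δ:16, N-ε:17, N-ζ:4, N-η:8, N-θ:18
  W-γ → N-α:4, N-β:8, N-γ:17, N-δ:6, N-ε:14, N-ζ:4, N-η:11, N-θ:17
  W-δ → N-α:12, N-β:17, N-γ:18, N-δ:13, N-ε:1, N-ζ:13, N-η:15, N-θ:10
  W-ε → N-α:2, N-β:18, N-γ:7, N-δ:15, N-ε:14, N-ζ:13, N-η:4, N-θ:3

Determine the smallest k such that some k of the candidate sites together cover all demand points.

3

Coverage sets (demand points within 8 of each site):
  W-α: {N-γ, N-ε, N-θ}
  W-β: {N-ζ, N-η}
  W-γ: {N-α, N-β, N-δ, N-ζ}
  W-δ: {N-ε}
  W-ε: {N-α, N-γ, N-η, N-θ}
No 2 sites suffice: every size-2 union leaves at least one demand point uncovered.
But {W-α, W-β, W-γ} covers everything, so the minimum is 3.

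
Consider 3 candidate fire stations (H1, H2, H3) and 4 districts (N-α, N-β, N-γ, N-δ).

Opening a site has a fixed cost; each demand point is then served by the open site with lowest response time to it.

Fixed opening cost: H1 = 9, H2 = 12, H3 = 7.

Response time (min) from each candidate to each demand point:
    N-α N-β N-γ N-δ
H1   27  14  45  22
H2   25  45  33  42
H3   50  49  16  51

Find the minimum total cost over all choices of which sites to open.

Open {H1, H3}: assign each demand point to its cheapest open site.
  N-α→H1 27, N-β→H1 14, N-γ→H3 16, N-δ→H1 22
  response time 79, fixed 16 → total 95.
Compare {H1, H2, H3}: response time 77 + fixed 28 = 105.
Compare {H1, H2}: response time 94 + fixed 21 = 115.
Compare {H1}: response time 108 + fixed 9 = 117.
All other subsets cost ≥ 105. Minimum total cost: 95.

95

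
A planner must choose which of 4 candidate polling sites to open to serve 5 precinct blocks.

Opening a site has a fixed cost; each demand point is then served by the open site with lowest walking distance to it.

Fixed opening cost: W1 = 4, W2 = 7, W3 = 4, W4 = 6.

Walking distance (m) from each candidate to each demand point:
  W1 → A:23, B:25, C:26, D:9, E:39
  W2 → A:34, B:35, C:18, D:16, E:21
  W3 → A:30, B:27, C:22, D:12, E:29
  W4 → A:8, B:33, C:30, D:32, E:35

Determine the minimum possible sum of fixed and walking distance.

98

Open {W1, W2, W4}: assign each demand point to its cheapest open site.
  A→W4 8, B→W1 25, C→W2 18, D→W1 9, E→W2 21
  walking distance 81, fixed 17 → total 98.
Compare {W1, W2, W3, W4}: walking distance 81 + fixed 21 = 102.
Compare {W2, W3, W4}: walking distance 86 + fixed 17 = 103.
Compare {W1, W2}: walking distance 96 + fixed 11 = 107.
All other subsets cost ≥ 102. Minimum total cost: 98.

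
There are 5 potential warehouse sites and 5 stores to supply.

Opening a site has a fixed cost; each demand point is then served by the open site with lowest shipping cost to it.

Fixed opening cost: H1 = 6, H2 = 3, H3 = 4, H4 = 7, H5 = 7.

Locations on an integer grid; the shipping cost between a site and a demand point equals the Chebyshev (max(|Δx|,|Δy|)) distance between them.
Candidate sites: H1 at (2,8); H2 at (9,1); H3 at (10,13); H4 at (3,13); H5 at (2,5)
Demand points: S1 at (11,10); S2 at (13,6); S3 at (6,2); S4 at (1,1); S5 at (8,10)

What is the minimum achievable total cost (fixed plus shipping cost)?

29

Open {H2, H3}: assign each demand point to its cheapest open site.
  S1→H3 3, S2→H2 5, S3→H2 3, S4→H2 8, S5→H3 3
  shipping cost 22, fixed 7 → total 29.
Compare {H3, H5}: shipping cost 21 + fixed 11 = 32.
Compare {H2, H3, H5}: shipping cost 18 + fixed 14 = 32.
Compare {H1, H2, H3}: shipping cost 21 + fixed 13 = 34.
All other subsets cost ≥ 32. Minimum total cost: 29.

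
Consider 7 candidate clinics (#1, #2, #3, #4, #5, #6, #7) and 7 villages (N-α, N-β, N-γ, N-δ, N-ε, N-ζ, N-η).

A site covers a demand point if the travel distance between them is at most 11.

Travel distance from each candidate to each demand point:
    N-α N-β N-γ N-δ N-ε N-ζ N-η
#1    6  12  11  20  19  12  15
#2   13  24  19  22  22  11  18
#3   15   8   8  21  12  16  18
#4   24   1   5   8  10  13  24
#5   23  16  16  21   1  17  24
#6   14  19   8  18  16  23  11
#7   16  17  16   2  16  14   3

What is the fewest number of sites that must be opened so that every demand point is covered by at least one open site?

Coverage sets (demand points within 11 of each site):
  #1: {N-α, N-γ}
  #2: {N-ζ}
  #3: {N-β, N-γ}
  #4: {N-β, N-γ, N-δ, N-ε}
  #5: {N-ε}
  #6: {N-γ, N-η}
  #7: {N-δ, N-η}
No 3 sites suffice: every size-3 union leaves at least one demand point uncovered.
But {#1, #2, #4, #6} covers everything, so the minimum is 4.

4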